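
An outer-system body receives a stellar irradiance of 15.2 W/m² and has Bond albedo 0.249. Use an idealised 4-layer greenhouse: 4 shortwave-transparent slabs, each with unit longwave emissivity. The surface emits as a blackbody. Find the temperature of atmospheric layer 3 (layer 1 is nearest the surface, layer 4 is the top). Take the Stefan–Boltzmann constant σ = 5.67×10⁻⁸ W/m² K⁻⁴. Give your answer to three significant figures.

100 kelvin

The effective emission temperature is T_e = [S(1−α)/(4σ)]^¼ = 84.23 K.
The net upward flux σT_e⁴ is constant between every pair of levels, so T_k⁴ = (N+1−k)T_e⁴.
T_3 = (2)^(1/4)·84.23 = 100.2 K.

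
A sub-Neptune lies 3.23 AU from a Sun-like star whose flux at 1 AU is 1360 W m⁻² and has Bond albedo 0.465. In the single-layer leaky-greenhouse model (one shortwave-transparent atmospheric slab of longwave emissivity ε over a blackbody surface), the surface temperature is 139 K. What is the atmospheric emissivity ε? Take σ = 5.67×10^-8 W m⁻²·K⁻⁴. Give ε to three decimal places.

0.353

Irradiance scales as 1/d², so S = 1360 W m⁻² × (1/3.23)² = 130.4 W m⁻².
First, T_e = [130.4·(1−0.465)/(4σ)]^(1/4) = 132.4 K.
T_s⁴ = T_e⁴·2/(2−ε) → ε = 2 − 2(T_e/T_s)⁴ = 2 − 2·(132.4/139)⁴ = 0.3525.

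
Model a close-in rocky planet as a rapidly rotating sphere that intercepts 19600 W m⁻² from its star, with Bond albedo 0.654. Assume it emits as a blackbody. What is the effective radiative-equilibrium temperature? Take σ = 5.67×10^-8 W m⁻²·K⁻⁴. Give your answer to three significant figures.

416 K

Averaging over the sphere, the absorbed flux is S(1−α)/4 = 1695 W m⁻².
In equilibrium σT⁴ equals this, so T = 415.8 K.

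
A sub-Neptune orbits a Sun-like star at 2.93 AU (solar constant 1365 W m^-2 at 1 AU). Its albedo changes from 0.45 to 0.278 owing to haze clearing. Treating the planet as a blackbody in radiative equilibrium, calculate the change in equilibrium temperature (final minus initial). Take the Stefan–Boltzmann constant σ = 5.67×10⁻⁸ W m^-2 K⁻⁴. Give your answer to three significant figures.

By the inverse-square law, S = 1365/2.93² = 159.0 W m^-2.
Initial: T₁ = [S(1−0.45)/(4σ)]^(1/4) = 140.1 K.
With α = 0.278, T₂ = 150.0 K.
Change: 150.0 − 140.1 = 9.864 K.

9.86 K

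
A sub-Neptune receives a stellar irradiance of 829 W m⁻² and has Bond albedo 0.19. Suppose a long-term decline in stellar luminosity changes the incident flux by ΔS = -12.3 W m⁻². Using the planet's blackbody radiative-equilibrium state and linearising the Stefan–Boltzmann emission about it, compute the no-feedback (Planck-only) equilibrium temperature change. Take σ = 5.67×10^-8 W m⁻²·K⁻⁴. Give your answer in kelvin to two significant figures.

Reference equilibrium: T_e = [S(1−α)/(4σ)]^(1/4) = 233.3 K.
ΔF = Δ[S(1−α)]/4 = (1−0.19)·-12.3/4 = -2.491 W m⁻².
The Planck feedback parameter is 4σT_e³ = 2.879 W m⁻²/K.
Hence the no-feedback warming is ΔF/(4σT_e³) = -0.865 K.

-0.87 K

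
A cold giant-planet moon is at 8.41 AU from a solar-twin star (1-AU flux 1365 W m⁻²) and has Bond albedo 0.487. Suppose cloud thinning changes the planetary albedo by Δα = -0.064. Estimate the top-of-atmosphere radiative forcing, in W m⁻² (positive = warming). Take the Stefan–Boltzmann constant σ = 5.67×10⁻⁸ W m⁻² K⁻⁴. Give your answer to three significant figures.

Irradiance scales as 1/d², so S = 1365 W m⁻² × (1/8.41)² = 19.30 W m⁻².
The change in absorbed flux is Δ[S(1−α)/4] = −SΔα/4 = 0.3088 W m⁻².

0.309 W m⁻²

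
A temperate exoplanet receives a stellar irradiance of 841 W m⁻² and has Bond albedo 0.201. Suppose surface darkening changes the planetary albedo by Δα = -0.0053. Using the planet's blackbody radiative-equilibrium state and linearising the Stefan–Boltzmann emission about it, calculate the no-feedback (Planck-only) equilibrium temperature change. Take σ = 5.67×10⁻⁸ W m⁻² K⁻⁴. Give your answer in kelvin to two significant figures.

0.39 K

Unperturbed T_e = [841.0·(1−0.201)/(4σ)]^¼ = 233.3 K.
ΔF = −(S/4)Δα = −(841.0/4)×(-0.0053) = 1.114 W m⁻².
Linearising σT⁴ gives d(σT⁴)/dT = 4σT_e³ = 2.880 W m⁻² per K.
Hence the no-feedback warming is ΔF/(4σT_e³) = 0.387 K.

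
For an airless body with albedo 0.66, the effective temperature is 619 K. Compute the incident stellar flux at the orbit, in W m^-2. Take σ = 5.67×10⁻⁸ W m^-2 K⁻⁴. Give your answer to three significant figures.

97900 W m^-2

Invert the energy balance for S: S = 4σT⁴/(1−α).
The emitted flux is σT⁴ = 8324 W m^-2.
So S = 4×8324/(1−0.66) = 97930 W m^-2.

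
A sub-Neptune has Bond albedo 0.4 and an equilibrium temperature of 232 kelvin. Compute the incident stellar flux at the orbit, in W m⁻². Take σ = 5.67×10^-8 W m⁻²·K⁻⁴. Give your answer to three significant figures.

1100 W m⁻²

From S(1−α)/4 = σT⁴: S = 4σT⁴/(1−α).
The emitted flux is σT⁴ = 164.3 W m⁻².
S = 4·164.3/0.6 = 1095 W m⁻².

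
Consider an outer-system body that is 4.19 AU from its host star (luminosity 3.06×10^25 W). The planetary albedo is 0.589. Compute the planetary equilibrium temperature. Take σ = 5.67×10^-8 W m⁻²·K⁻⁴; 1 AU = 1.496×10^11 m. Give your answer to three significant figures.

d = 4.19 × 1.496×10^11 m = 6.268×10^11 m.
Flux at the orbit: S = L/(4πd²) = 3.06×10^25/(4π·(6.27×10^11)²) = 6.198 W m⁻².
Absorbed flux (global mean): S(1−α)/4 = 6.198·0.411/4 = 0.6368 W m⁻².
Balancing against σT⁴: T = (0.6368/5.67×10⁻⁸)^(1/4) = 57.89 K.

57.9 K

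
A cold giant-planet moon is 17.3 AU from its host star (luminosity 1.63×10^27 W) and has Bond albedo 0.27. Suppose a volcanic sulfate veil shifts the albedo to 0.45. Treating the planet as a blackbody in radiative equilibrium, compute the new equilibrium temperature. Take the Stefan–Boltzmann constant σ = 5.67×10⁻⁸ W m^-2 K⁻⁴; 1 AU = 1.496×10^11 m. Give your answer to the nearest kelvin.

83 kelvin

Orbital distance: d = 17.3 AU = 2.588×10^12 m.
Flux at the orbit: S = L/(4πd²) = 1.63×10^27/(4π·(2.59×10^12)²) = 19.37 W m^-2.
With the new albedo, S(1−α₂)/4 = 2.663 W m^-2, so T₂ = 82.78 K.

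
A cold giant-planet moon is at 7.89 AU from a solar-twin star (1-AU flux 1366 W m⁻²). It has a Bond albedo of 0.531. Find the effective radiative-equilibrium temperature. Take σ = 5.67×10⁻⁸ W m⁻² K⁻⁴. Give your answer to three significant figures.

82.1 K

By the inverse-square law, S = 1366/7.89² = 21.94 W m⁻².
Absorbed flux (global mean): S(1−α)/4 = 21.94·0.469/4 = 2.573 W m⁻².
In equilibrium σT⁴ equals this, so T = 82.07 K.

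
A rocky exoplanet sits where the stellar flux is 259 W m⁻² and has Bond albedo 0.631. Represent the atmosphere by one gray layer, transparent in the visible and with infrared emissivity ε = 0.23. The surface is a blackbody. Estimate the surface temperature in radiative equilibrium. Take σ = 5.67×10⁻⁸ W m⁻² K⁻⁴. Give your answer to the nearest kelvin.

The planet radiates to space at T_e = [S(1−α)/(4σ)]^(1/4) = 143.3 K.
The surface balance (absorbed SW + ε·downward IR = σT_s⁴) with T_a⁴ = T_s⁴/2 reduces to T_s = T_e·[2/(2−ε)]^¼ = 147.7 K.

148 kelvin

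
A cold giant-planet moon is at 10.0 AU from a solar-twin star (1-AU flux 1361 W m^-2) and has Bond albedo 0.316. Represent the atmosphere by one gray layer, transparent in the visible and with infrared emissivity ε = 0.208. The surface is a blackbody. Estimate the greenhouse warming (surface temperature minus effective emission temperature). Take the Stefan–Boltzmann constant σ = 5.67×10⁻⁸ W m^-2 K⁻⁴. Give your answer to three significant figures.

Flux at the orbit: S = 1361/(10.0)² = 13.61 W m^-2.
Effective emission temperature (TOA balance): σT_e⁴ = S(1−α)/4 = 2.327 W m^-2 → T_e = 80.04 K.
Surface balance with a leaky layer gives σT_s⁴ = σT_e⁴·2/(2−ε), so T_s = T_e·[2/(2−0.208)]^(1/4) = 82.27 K.
The atmosphere warms the surface by 2.228 K.

2.23 K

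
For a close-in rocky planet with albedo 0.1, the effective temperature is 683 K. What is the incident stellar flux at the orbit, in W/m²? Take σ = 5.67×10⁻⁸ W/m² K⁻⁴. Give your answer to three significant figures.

54800 W/m²

Invert the energy balance for S: S = 4σT⁴/(1−α).
σT⁴ = 5.67×10⁻⁸·(683)⁴ = 12340 W/m².
S = 4·12340/0.9 = 54840 W/m².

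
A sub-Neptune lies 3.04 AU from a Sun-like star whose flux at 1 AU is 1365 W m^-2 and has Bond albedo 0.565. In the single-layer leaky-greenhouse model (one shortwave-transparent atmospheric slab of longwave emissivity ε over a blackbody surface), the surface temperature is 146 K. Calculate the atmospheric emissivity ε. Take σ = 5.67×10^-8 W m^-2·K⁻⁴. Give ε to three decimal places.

0.753

Flux at the orbit: S = 1365/(3.04)² = 147.7 W m^-2.
First, T_e = [147.7·(1−0.565)/(4σ)]^(1/4) = 129.7 K.
Inverting T_s⁴ = 2T_e⁴/(2−ε): (T_e/T_s)⁴ = 0.6235, so ε = 2(1 − 0.6235) = 0.7530.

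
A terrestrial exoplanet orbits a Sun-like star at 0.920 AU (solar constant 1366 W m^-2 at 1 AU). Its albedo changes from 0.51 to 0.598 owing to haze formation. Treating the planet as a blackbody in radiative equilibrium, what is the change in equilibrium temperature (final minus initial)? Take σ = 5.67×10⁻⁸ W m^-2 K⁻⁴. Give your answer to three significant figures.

Flux at the orbit: S = 1366/(0.920)² = 1614 W m^-2.
Before: T₁ = [1614·0.49/(4σ)]^(1/4) = 243.0 K.
Final:   T₂ = [S(1−0.598)/(4σ)]^(1/4) = 231.3 K.
ΔT = T₂ − T₁ = -11.73 K.

-11.7 kelvin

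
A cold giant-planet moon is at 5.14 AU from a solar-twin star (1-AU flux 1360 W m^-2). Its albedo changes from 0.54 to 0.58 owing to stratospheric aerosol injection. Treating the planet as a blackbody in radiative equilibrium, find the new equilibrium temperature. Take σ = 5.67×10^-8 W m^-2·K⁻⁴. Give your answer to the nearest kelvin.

Irradiance scales as 1/d², so S = 1360 W m^-2 × (1/5.14)² = 51.48 W m^-2.
New equilibrium: T₂ = [(1−0.58)·51.48/(4σ)]^(1/4) = 98.81 K.

99 K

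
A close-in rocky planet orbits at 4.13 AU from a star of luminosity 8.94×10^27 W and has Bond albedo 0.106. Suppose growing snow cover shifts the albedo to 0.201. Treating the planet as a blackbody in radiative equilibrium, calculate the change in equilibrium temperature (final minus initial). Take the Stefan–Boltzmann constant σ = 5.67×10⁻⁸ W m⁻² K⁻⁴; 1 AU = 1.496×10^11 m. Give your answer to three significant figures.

Orbital distance: d = 4.13 AU = 6.178×10^11 m.
Spreading L over a sphere of radius d: S = 8.94×10^27/(4π·6.18×10^11²) = 1864 W m⁻².
Before: T₁ = [1864·0.894/(4σ)]^(1/4) = 292.8 K.
With α = 0.201, T₂ = 284.7 K.
ΔT = T₂ − T₁ = -8.108 K.

-8.11 kelvin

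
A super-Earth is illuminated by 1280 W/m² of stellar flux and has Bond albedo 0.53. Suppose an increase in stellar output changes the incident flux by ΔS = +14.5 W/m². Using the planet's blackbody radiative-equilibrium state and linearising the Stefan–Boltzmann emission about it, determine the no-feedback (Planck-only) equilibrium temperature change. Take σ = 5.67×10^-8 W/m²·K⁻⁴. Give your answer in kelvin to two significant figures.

Unperturbed T_e = [1280·(1−0.53)/(4σ)]^¼ = 226.9 K.
TOA radiative forcing: ΔF = (1−α)ΔS/4 = 0.47·(+14.5)/4 = 1.704 W/m².
Planck response: λ_P = 4σT_e³ = 4·5.67×10⁻⁸·(226.9)³ = 2.651 W/m²/K.
So ΔT₀ = 1.704/2.651 = 0.643 K.

0.64 kelvin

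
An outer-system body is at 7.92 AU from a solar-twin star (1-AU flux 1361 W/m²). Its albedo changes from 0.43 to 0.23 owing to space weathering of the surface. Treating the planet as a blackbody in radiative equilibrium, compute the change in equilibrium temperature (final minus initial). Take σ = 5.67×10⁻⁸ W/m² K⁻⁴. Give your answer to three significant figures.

6.71 kelvin

Flux at the orbit: S = 1361/(7.92)² = 21.70 W/m².
Before: T₁ = [21.70·0.57/(4σ)]^(1/4) = 85.93 K.
Final:   T₂ = [S(1−0.23)/(4σ)]^(1/4) = 92.64 K.
Change: 92.64 − 85.93 = 6.710 K.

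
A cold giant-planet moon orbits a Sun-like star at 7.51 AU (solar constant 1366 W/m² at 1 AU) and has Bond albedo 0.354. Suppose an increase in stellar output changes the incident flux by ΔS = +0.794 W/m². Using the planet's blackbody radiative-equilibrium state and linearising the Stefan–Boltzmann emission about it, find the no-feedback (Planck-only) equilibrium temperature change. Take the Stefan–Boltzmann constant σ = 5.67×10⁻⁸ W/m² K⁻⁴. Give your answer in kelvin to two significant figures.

0.75 K

Flux at the orbit: S = 1366/(7.51)² = 24.22 W/m².
Reference equilibrium: T_e = [S(1−α)/(4σ)]^(1/4) = 91.14 K.
TOA radiative forcing: ΔF = (1−α)ΔS/4 = 0.646·(+0.794)/4 = 0.1282 W/m².
The Planck feedback parameter is 4σT_e³ = 0.1717 W/m²/K.
ΔT₀ = ΔF/λ_P = 0.1282/0.1717 = 0.747 K.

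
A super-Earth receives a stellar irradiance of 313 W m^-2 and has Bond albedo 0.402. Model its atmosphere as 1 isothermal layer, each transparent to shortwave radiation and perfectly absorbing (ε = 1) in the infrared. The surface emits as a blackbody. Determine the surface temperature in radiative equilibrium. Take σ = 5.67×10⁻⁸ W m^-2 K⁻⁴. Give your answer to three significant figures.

The effective emission temperature is T_e = [S(1−α)/(4σ)]^¼ = 169.5 K.
With N = 1 opaque layers, T_s = (N+1)^(1/4)·T_e = 2^(1/4)·169.5 = 201.6 K.

202 K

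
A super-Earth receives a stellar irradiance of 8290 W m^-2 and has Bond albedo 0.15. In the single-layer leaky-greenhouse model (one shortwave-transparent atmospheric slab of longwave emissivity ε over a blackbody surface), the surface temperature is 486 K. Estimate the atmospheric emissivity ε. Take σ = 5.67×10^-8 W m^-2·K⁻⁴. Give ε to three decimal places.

0.886

Effective temperature: T_e = [S(1−α)/(4σ)]^(1/4) = 419.8 K.
Inverting T_s⁴ = 2T_e⁴/(2−ε): (T_e/T_s)⁴ = 0.5569, so ε = 2(1 − 0.5569) = 0.8862.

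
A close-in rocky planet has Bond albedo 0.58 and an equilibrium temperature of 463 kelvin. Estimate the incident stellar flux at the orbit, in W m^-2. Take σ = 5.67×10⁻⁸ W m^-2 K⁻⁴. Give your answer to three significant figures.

24800 W m^-2

From S(1−α)/4 = σT⁴: S = 4σT⁴/(1−α).
The emitted flux is σT⁴ = 2606 W m^-2.
S = 4·2606/0.42 = 24820 W m^-2.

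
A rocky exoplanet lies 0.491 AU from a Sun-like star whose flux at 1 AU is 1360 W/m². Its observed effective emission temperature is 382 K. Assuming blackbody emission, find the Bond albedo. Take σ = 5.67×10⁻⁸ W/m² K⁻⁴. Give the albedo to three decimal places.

0.144

Flux at the orbit: S = 1360/(0.491)² = 5641 W/m².
Rearranging the radiative balance, α = 1 − 4σT⁴/S.
σT⁴ = 1207 W/m², so 4σT⁴ = 4829 W/m².
Hence α = 1 − 4829/5641 = 0.1439.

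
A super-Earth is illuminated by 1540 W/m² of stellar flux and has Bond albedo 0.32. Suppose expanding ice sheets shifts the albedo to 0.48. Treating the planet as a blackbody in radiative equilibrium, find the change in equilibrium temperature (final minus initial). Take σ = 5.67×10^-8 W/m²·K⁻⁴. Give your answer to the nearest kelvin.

With α = 0.32, T₁ = 260.7 K.
With α = 0.48, T₂ = 243.8 K.
Change: 243.8 − 260.7 = -16.91 K.

-17 K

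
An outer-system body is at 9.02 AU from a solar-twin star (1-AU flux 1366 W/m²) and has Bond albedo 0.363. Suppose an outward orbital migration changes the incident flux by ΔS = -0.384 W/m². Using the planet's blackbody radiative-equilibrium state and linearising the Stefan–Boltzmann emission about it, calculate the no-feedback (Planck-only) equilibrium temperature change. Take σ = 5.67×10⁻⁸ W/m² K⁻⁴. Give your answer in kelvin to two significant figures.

By the inverse-square law, S = 1366/9.02² = 16.79 W/m².
Unperturbed T_e = [16.79·(1−0.363)/(4σ)]^¼ = 82.87 K.
ΔF = Δ[S(1−α)]/4 = (1−0.363)·-0.384/4 = -0.06115 W/m².
Planck response: λ_P = 4σT_e³ = 4·5.67×10⁻⁸·(82.87)³ = 0.1291 W/m²/K.
Hence the no-feedback warming is ΔF/(4σT_e³) = -0.474 K.

-0.47 K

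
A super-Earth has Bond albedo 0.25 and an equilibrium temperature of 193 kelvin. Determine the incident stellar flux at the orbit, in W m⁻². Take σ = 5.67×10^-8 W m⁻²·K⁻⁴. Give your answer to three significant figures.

420 W m⁻²

Invert the energy balance for S: S = 4σT⁴/(1−α).
σT⁴ = 5.67×10⁻⁸·(193)⁴ = 78.67 W m⁻².
S = 4·78.67/0.75 = 419.6 W m⁻².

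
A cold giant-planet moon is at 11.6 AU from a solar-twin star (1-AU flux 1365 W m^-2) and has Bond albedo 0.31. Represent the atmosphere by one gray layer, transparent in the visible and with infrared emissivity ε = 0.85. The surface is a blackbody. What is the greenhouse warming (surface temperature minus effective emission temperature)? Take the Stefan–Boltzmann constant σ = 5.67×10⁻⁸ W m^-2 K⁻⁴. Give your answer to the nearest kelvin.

By the inverse-square law, S = 1365/11.6² = 10.14 W m^-2.
Effective emission temperature (TOA balance): σT_e⁴ = S(1−α)/4 = 1.750 W m^-2 → T_e = 74.53 K.
Surface balance with a leaky layer gives σT_s⁴ = σT_e⁴·2/(2−ε), so T_s = T_e·[2/(2−0.85)]^(1/4) = 85.59 K.
The atmosphere warms the surface by 11.06 K.

11 K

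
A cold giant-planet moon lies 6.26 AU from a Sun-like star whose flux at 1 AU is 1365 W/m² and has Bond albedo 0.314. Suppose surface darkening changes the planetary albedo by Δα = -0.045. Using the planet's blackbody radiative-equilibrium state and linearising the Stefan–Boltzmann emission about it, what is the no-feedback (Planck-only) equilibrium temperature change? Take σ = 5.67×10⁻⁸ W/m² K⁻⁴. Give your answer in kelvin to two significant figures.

By the inverse-square law, S = 1365/6.26² = 34.83 W/m².
The baseline emission temperature is T_e = 101.3 K.
The change in absorbed flux is Δ[S(1−α)/4] = −SΔα/4 = 0.3919 W/m².
The Planck feedback parameter is 4σT_e³ = 0.2359 W/m²/K.
ΔT₀ = ΔF/λ_P = 0.3919/0.2359 = 1.66 K.

1.7 K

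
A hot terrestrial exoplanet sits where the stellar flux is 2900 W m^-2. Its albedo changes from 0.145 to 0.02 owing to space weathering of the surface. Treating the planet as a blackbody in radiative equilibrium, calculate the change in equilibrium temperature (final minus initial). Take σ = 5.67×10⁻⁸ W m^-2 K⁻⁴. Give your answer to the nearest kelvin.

11 K

Before: T₁ = [2900·0.855/(4σ)]^(1/4) = 323.4 K.
With α = 0.02, T₂ = 334.6 K.
Change: 334.6 − 323.4 = 11.22 K.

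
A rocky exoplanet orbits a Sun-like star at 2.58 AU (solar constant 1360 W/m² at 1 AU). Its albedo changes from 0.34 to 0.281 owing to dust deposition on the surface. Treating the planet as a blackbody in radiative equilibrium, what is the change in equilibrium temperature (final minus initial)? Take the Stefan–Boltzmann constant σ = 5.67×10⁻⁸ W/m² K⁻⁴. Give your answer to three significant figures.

3.38 K

Irradiance scales as 1/d², so S = 1360 W/m² × (1/2.58)² = 204.3 W/m².
Initial: T₁ = [S(1−0.34)/(4σ)]^(1/4) = 156.2 K.
After:  T₂ = [204.3·0.719/(4σ)]^(1/4) = 159.5 K.
ΔT = T₂ − T₁ = 3.379 K.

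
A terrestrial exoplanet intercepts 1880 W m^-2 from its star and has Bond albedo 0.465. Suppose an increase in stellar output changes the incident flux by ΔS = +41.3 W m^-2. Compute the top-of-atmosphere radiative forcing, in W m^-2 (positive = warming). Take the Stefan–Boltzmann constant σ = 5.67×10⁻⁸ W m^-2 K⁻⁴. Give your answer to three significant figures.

Only a fraction (1−α) is absorbed and it's spread over 4πR², so ΔF = (1−α)ΔS/4 = 5.524 W m^-2.

5.52 W m^-2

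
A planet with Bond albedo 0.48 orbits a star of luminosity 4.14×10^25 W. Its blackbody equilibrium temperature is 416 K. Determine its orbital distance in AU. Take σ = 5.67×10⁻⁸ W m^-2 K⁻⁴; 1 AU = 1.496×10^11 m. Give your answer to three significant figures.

0.106 AU

Energy balance gives S = 4σT⁴/(1−α) = 13060 W m^-2.
S = L/(4πd²) → d = √(L/4πS) = √(4.14×10^25/(4π·13060)) = 1.588×10^10 m = 0.1062 AU.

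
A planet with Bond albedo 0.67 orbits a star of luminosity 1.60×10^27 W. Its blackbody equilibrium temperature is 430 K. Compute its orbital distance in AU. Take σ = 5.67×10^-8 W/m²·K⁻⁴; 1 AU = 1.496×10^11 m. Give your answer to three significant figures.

0.492 AU

Required flux: S = 4σT⁴/(1−α) = 23500 W/m².
Then d = [L/(4πS)]^(1/2) = 7.361×10^10 m, i.e. 0.4921 AU.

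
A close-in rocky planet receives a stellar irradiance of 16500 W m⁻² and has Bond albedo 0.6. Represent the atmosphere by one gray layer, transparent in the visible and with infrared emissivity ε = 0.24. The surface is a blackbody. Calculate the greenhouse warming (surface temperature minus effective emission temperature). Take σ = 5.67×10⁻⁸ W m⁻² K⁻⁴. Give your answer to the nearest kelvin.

13 K

The planet radiates to space at T_e = [S(1−α)/(4σ)]^(1/4) = 413.0 K.
The surface balance (absorbed SW + ε·downward IR = σT_s⁴) with T_a⁴ = T_s⁴/2 reduces to T_s = T_e·[2/(2−ε)]^¼ = 426.4 K.
The atmosphere warms the surface by 13.41 K.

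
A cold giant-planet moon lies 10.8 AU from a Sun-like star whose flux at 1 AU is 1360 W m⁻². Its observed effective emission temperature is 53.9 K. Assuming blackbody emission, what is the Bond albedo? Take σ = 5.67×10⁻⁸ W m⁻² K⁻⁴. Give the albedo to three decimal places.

0.836

Flux at the orbit: S = 1360/(10.8)² = 11.66 W m⁻².
From σT⁴ = S(1−α)/4 we invert for α: 1−α = 4σT⁴/S.
σT⁴ = 0.4786 W m⁻², so 4σT⁴ = 1.914 W m⁻².
1−α = 1.914/11.66 = 0.1642, so α = 0.8358.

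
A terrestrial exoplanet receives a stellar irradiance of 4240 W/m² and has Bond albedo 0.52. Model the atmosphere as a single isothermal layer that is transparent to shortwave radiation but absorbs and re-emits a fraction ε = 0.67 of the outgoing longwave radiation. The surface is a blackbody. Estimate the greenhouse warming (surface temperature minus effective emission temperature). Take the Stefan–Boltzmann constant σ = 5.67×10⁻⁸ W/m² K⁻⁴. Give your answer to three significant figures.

33.0 kelvin

The planet radiates to space at T_e = [S(1−α)/(4σ)]^(1/4) = 307.8 K.
For a single slab of emissivity ε, T_s⁴ = 2T_e⁴/(2−ε); thus T_s = 307.8·(1.504)^(1/4) = 340.8 K.
The atmosphere warms the surface by 33.05 K.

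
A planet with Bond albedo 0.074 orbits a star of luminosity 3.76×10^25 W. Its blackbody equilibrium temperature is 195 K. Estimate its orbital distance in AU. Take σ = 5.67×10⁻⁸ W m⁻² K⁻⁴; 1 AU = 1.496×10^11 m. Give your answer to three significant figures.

0.614 AU

The flux needed for this T is 4σT⁴/(1−0.074) = 354.1 W m⁻².
S = L/(4πd²) → d = √(L/4πS) = √(3.76×10^25/(4π·354.1)) = 9.192×10^10 m = 0.6144 AU.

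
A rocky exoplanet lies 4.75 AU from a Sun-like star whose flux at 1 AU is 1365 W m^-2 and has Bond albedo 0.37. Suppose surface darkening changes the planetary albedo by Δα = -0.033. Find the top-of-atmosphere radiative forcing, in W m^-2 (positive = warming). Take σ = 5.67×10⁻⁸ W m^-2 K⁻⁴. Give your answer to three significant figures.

Irradiance scales as 1/d², so S = 1365 W m^-2 × (1/4.75)² = 60.50 W m^-2.
The change in absorbed flux is Δ[S(1−α)/4] = −SΔα/4 = 0.4991 W m^-2.

0.499 W m^-2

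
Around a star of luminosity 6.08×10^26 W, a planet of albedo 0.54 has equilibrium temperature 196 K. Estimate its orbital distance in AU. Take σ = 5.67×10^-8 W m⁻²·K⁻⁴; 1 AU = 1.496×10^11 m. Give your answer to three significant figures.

Energy balance gives S = 4σT⁴/(1−α) = 727.6 W m⁻².
Then d = [L/(4πS)]^(1/2) = 2.579×10^11 m, i.e. 1.724 AU.

1.72 AU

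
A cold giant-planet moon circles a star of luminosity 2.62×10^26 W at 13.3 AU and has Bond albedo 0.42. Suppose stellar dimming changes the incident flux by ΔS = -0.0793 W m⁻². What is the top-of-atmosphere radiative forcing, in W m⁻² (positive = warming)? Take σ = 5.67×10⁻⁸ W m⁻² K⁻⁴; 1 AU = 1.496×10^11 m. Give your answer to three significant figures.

Orbital distance: d = 13.3 AU = 1.990×10^12 m.
Spreading L over a sphere of radius d: S = 2.62×10^26/(4π·1.99×10^12²) = 5.267 W m⁻².
TOA radiative forcing: ΔF = (1−α)ΔS/4 = 0.58·(-0.0793)/4 = -0.01150 W m⁻².

-0.0115 W m⁻²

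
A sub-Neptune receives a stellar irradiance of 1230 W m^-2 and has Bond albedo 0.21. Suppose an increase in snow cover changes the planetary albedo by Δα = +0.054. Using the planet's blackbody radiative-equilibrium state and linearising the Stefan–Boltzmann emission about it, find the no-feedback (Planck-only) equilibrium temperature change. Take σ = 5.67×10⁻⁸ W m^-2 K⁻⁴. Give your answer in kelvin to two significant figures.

-4.4 kelvin

Reference equilibrium: T_e = [S(1−α)/(4σ)]^(1/4) = 255.8 K.
ΔF = −(S/4)Δα = −(1230/4)×(+0.054) = -16.61 W m^-2.
Planck response: λ_P = 4σT_e³ = 4·5.67×10⁻⁸·(255.8)³ = 3.798 W m^-2/K.
Hence the no-feedback warming is ΔF/(4σT_e³) = -4.37 K.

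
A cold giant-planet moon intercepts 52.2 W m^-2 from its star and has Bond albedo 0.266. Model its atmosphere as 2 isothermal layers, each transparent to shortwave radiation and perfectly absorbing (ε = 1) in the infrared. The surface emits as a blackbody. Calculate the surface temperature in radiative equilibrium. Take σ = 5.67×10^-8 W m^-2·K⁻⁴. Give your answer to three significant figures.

Top-of-atmosphere balance: σT_e⁴ = S(1−α)/4 = 9.579 W m^-2 → T_e = 114.0 K.
With N = 2 opaque layers, T_s = (N+1)^(1/4)·T_e = 3^(1/4)·114.0 = 150.0 K.

150 kelvin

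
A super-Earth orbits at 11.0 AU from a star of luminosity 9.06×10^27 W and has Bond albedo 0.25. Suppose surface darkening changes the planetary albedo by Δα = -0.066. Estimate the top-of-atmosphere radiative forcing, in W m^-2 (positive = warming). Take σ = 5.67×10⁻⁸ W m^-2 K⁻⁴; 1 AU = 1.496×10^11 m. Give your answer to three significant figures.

d = 11.0 × 1.496×10^11 m = 1.646×10^12 m.
S = L/(4πd²) = 266.2 W m^-2.
TOA radiative forcing: ΔF = −S·Δα/4 = −266.2·(-0.066)/4 = 4.393 W m^-2.

4.39 W m^-2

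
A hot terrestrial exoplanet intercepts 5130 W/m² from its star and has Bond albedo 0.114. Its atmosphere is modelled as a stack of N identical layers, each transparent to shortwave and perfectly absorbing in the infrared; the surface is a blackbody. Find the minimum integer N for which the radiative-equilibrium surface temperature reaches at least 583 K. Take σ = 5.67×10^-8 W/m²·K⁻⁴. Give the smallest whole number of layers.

The effective emission temperature is T_e = [S(1−α)/(4σ)]^¼ = 376.3 K.
T_s = (N+1)^(1/4)·T_e ≥ 583 K requires N+1 ≥ (T_s/T_e)⁴ = (583/376.3)⁴ = 5.765.
So N ≥ 4.765; the smallest integer is N = 5.

5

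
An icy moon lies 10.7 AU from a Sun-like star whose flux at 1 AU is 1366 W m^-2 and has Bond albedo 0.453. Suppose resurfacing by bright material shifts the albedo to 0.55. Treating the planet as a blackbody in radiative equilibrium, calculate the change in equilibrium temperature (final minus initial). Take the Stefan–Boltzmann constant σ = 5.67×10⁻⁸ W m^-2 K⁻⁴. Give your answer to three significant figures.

-3.49 kelvin

By the inverse-square law, S = 1366/10.7² = 11.93 W m^-2.
Before: T₁ = [11.93·0.547/(4σ)]^(1/4) = 73.24 K.
After:  T₂ = [11.93·0.45/(4σ)]^(1/4) = 69.75 K.
Change: 69.75 − 73.24 = -3.488 K.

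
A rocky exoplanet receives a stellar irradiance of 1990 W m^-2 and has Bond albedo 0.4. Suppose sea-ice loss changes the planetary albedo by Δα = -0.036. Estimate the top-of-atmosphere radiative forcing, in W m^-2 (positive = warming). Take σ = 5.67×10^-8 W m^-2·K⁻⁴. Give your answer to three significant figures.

The change in absorbed flux is Δ[S(1−α)/4] = −SΔα/4 = 17.91 W m^-2.

17.9 W m^-2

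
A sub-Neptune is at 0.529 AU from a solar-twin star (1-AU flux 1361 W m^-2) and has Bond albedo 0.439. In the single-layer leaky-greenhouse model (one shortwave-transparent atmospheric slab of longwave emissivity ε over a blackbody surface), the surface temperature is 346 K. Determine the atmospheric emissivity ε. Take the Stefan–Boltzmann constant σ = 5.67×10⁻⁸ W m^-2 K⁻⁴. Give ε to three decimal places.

0.321

By the inverse-square law, S = 1361/0.529² = 4863 W m^-2.
Effective temperature: T_e = [S(1−α)/(4σ)]^(1/4) = 331.2 K.
Since (2−ε)/2 = (T_e/T_s)⁴ = 0.8394, ε = 0.3212.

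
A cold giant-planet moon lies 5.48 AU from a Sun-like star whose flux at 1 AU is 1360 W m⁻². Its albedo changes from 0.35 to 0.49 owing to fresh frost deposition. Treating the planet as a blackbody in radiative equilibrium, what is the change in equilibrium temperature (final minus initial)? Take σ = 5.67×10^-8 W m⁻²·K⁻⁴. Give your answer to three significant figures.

By the inverse-square law, S = 1360/5.48² = 45.29 W m⁻².
With α = 0.35, T₁ = 106.7 K.
After:  T₂ = [45.29·0.51/(4σ)]^(1/4) = 100.5 K.
Change: 100.5 − 106.7 = -6.280 K.

-6.28 kelvin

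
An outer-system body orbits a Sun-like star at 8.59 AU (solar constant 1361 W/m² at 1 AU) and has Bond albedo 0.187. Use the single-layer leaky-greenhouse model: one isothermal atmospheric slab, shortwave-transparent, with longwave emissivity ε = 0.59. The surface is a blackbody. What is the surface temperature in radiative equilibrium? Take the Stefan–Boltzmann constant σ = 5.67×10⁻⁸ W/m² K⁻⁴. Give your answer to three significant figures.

98.4 K

Flux at the orbit: S = 1361/(8.59)² = 18.44 W/m².
At the top of the atmosphere, σT_e⁴ = S(1−α)/4 = 3.749 W/m², giving T_e = 90.17 K.
The surface balance (absorbed SW + ε·downward IR = σT_s⁴) with T_a⁴ = T_s⁴/2 reduces to T_s = T_e·[2/(2−ε)]^¼ = 98.41 K.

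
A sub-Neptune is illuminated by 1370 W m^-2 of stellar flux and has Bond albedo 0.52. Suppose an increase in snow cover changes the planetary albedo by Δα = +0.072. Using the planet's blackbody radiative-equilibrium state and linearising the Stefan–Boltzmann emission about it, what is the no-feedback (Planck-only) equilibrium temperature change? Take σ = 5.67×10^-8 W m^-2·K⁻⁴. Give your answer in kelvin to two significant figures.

The baseline emission temperature is T_e = 232.0 K.
TOA radiative forcing: ΔF = −S·Δα/4 = −1370·(+0.072)/4 = -24.66 W m^-2.
The Planck feedback parameter is 4σT_e³ = 2.834 W m^-2/K.
Hence the no-feedback warming is ΔF/(4σT_e³) = -8.70 K.

-8.7 K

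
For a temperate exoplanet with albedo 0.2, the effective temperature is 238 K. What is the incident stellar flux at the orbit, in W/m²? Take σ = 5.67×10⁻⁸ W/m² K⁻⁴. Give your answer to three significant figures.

910 W/m²

Invert the energy balance for S: S = 4σT⁴/(1−α).
The emitted flux is σT⁴ = 181.9 W/m².
So S = 4×181.9/(1−0.2) = 909.6 W/m².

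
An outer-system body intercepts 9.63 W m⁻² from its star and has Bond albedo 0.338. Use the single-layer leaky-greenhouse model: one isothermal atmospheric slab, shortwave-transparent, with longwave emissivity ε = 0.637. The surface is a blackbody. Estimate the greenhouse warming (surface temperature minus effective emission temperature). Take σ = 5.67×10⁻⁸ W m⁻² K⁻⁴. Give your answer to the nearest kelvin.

7 K

The planet radiates to space at T_e = [S(1−α)/(4σ)]^(1/4) = 72.81 K.
The surface balance (absorbed SW + ε·downward IR = σT_s⁴) with T_a⁴ = T_s⁴/2 reduces to T_s = T_e·[2/(2−ε)]^¼ = 80.14 K.
Greenhouse warming: T_s − T_e = 7.326 K.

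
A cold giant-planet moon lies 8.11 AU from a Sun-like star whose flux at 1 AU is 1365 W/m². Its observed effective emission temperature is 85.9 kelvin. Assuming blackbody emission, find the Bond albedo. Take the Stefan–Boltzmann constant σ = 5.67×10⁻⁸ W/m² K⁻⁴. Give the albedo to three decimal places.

0.405

Flux at the orbit: S = 1365/(8.11)² = 20.75 W/m².
From σT⁴ = S(1−α)/4 we invert for α: 1−α = 4σT⁴/S.
4σT⁴ = 4·5.67×10⁻⁸·(85.9)⁴ = 12.35 W/m².
1−α = 12.35/20.75 = 0.5950, so α = 0.4050.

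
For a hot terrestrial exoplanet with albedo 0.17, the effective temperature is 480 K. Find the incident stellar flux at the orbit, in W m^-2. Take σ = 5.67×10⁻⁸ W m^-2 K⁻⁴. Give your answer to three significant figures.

14500 W m^-2

Invert the energy balance for S: S = 4σT⁴/(1−α).
The emitted flux is σT⁴ = 3010 W m^-2.
S = 4·3010/0.83 = 14510 W m^-2.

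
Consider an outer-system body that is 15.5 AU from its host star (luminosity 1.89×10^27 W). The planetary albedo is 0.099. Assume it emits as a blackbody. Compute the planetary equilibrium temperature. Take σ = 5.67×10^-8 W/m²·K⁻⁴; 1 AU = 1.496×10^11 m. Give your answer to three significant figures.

d = 15.5 × 1.496×10^11 m = 2.319×10^12 m.
S = L/(4πd²) = 27.97 W/m².
The planet absorbs (1−α)S over its disc πR² and re-emits over 4πR², so the mean absorbed flux is (1−0.099)·27.97/4 = 6.301 W/m².
In equilibrium σT⁴ equals this, so T = 102.7 K.

103 K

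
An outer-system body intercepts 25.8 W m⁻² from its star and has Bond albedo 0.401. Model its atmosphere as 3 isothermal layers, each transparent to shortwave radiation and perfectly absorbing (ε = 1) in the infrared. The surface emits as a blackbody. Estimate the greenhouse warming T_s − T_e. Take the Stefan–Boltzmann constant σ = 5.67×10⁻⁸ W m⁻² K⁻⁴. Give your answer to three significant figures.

OLR = S(1−α)/4 = 3.864 W m⁻²; the top layer radiates at T_e = 90.86 K.
T_s = (N+1)^(1/4)·T_e = 128.5 K.
Warming: T_s − T_e = 37.63 K.

37.6 K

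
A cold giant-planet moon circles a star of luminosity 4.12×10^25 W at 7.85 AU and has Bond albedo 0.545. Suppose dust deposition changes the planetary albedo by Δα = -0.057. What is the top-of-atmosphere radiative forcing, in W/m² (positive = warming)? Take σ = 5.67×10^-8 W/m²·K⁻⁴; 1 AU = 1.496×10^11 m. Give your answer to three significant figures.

Orbital distance: d = 7.85 AU = 1.174×10^12 m.
Spreading L over a sphere of radius d: S = 4.12×10^25/(4π·1.17×10^12²) = 2.377 W/m².
The change in absorbed flux is Δ[S(1−α)/4] = −SΔα/4 = 0.03388 W/m².

0.0339 W/m²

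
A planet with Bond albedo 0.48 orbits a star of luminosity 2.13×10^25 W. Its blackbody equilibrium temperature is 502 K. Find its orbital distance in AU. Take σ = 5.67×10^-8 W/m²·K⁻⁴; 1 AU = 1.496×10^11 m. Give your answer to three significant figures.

0.0523 AU

The flux needed for this T is 4σT⁴/(1−0.48) = 27700 W/m².
S = L/(4πd²) → d = √(L/4πS) = √(2.13×10^25/(4π·27700)) = 7.823×10^9 m = 0.05229 AU.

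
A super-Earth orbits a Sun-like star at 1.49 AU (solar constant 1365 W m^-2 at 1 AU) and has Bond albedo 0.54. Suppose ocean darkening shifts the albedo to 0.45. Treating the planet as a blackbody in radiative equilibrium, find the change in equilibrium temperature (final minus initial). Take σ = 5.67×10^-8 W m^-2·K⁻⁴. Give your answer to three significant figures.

Flux at the orbit: S = 1365/(1.49)² = 614.8 W m^-2.
With α = 0.54, T₁ = 187.9 K.
With α = 0.45, T₂ = 196.5 K.
Change: 196.5 − 187.9 = 8.585 K.

8.59 kelvin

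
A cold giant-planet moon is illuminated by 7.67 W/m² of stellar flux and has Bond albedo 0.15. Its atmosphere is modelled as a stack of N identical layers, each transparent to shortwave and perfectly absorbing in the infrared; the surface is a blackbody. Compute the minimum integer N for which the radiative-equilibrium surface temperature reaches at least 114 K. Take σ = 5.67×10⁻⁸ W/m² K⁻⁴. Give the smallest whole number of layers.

5

OLR = S(1−α)/4 = 1.630 W/m²; the top layer radiates at T_e = 73.22 K.
Need (N+1)T_e⁴ ≥ T_s⁴, i.e. N+1 ≥ (114/73.22)⁴ = 5.876.
So N ≥ 4.876; the smallest integer is N = 5.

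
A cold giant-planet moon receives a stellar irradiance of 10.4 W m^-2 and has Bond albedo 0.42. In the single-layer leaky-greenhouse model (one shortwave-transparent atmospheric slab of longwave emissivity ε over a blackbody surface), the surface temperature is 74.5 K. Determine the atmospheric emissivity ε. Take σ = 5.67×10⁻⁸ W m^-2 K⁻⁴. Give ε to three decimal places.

TOA balance gives T_e = 71.81 K.
Since (2−ε)/2 = (T_e/T_s)⁴ = 0.8634, ε = 0.2733.

0.273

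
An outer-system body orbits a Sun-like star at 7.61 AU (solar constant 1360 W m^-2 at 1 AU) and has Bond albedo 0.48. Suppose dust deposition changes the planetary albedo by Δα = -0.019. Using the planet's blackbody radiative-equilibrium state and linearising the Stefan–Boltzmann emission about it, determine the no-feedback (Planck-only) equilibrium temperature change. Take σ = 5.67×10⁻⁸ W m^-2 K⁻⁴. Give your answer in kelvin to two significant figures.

0.78 kelvin

Irradiance scales as 1/d², so S = 1360 W m^-2 × (1/7.61)² = 23.48 W m^-2.
Reference equilibrium: T_e = [S(1−α)/(4σ)]^(1/4) = 85.66 K.
ΔF = −(S/4)Δα = −(23.48/4)×(-0.019) = 0.1115 W m^-2.
Linearising σT⁴ gives d(σT⁴)/dT = 4σT_e³ = 0.1426 W m^-2 per K.
Hence the no-feedback warming is ΔF/(4σT_e³) = 0.782 K.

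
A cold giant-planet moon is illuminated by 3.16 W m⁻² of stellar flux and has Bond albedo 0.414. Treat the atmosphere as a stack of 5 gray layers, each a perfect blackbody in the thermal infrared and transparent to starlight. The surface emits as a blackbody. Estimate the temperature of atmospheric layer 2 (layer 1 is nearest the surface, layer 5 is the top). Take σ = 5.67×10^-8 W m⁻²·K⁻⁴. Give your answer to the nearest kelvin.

76 K

Top-of-atmosphere balance: σT_e⁴ = S(1−α)/4 = 0.4629 W m⁻² → T_e = 53.45 K.
Each opaque layer satisfies 2T_j⁴ = T_{j−1}⁴ + T_{j+1}⁴, giving T_k⁴ = (N+1−k)T_e⁴.
With k = 2: T_2 = (5+1−2)^¼·53.45 K = 75.60 K.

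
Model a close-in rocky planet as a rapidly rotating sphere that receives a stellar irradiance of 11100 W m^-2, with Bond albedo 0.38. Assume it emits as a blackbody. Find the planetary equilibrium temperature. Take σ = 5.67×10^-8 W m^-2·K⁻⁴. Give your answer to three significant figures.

The planet absorbs (1−α)S over its disc πR² and re-emits over 4πR², so the mean absorbed flux is (1−0.38)·11100/4 = 1720 W m^-2.
Set σT⁴ = 1720 → T = (1720/σ)^(1/4) = 417.4 K.

417 K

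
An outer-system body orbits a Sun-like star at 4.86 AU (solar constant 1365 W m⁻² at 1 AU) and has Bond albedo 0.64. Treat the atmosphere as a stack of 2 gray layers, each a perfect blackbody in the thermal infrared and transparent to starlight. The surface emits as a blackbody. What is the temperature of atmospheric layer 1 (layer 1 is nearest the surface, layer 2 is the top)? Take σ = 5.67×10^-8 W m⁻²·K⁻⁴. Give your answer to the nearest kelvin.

Irradiance scales as 1/d², so S = 1365 W m⁻² × (1/4.86)² = 57.79 W m⁻².
The effective emission temperature is T_e = [S(1−α)/(4σ)]^¼ = 97.87 K.
The net upward flux σT_e⁴ is constant between every pair of levels, so T_k⁴ = (N+1−k)T_e⁴.
With k = 1: T_1 = (2+1−1)^¼·97.87 K = 116.4 K.

116 kelvin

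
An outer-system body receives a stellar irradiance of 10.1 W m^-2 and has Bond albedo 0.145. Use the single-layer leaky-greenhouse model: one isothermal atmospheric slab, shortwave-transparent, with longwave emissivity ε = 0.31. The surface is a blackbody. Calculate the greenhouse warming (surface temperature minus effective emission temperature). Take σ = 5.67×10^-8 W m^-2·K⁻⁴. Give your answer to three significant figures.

3.38 K

At the top of the atmosphere, σT_e⁴ = S(1−α)/4 = 2.159 W m^-2, giving T_e = 78.55 K.
Surface balance with a leaky layer gives σT_s⁴ = σT_e⁴·2/(2−ε), so T_s = T_e·[2/(2−0.31)]^(1/4) = 81.93 K.
T_s − T_e = 81.93 − 78.55 = 3.378 K.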